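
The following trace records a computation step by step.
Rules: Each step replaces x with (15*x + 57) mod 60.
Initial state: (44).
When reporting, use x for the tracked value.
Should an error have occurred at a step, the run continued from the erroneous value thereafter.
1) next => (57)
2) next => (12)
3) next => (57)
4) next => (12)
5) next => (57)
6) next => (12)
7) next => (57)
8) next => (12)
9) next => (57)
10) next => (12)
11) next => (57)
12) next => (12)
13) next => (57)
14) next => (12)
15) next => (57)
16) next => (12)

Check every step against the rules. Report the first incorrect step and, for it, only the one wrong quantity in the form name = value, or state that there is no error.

step 1: x = (15*44 + 57) mod 60 = 57 -> verified
step 2: x = (15*57 + 57) mod 60 = 12 -> matches
step 3: x = (15*12 + 57) mod 60 = 57 -> same as recorded
step 4: x = (15*57 + 57) mod 60 = 12 -> exactly as logged
step 5: x = (15*12 + 57) mod 60 = 57 -> exactly as logged
step 6: x = (15*57 + 57) mod 60 = 12 -> checks out
step 7: x = (15*12 + 57) mod 60 = 57 -> exactly as logged
step 8: x = (15*57 + 57) mod 60 = 12 -> exactly as logged
step 9: x = (15*12 + 57) mod 60 = 57 -> matches
step 10: x = (15*57 + 57) mod 60 = 12 -> verified
step 11: x = (15*12 + 57) mod 60 = 57 -> agrees with the trace
step 12: x = (15*57 + 57) mod 60 = 12 -> no discrepancy
step 13: x = (15*12 + 57) mod 60 = 57 -> no discrepancy
step 14: x = (15*57 + 57) mod 60 = 12 -> checks out
step 15: x = (15*12 + 57) mod 60 = 57 -> checks out
step 16: x = (15*57 + 57) mod 60 = 12 -> no discrepancy
All entries verified; no error found.

no error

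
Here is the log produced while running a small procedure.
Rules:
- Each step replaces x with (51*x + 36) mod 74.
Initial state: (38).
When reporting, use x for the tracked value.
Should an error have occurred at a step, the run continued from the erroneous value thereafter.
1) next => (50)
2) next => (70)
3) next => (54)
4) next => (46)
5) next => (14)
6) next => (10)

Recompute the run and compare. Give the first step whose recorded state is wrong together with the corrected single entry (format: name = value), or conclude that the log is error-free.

Recomputing the run from the initial state:
step 1: x = 50
step 2: x = 70
step 3: x = 54
step 4: x = 52
step 5: x = 24
step 6: x = 2
The first disagreement with the log is at step 4, where the value should be x = 52.

step 4, x = 52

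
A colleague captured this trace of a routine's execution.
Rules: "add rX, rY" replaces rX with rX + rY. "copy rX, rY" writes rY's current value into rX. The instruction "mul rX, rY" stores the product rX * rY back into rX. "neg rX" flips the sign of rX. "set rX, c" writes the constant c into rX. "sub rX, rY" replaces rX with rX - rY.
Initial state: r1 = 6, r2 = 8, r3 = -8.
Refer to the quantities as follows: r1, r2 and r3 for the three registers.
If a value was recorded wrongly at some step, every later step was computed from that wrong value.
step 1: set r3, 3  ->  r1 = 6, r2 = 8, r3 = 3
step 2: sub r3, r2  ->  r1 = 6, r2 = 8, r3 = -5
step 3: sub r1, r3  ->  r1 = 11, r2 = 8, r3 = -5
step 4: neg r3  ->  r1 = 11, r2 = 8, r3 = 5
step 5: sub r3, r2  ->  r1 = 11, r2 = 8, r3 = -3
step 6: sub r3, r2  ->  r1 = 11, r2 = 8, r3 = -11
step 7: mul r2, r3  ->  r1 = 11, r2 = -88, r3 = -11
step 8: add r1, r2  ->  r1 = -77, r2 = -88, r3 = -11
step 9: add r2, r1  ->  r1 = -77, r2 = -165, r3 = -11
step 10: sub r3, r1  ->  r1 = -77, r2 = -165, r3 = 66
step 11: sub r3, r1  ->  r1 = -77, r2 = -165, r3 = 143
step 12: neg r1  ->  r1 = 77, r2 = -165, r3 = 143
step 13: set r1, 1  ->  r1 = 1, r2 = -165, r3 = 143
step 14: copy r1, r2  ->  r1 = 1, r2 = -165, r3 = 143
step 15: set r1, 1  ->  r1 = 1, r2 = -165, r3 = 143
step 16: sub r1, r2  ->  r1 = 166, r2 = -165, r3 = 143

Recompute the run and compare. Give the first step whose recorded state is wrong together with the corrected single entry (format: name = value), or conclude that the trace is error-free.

Step 1: r3 = 3 — consistent with the trace.
Step 2: r3 = 3 - 8 = -5 — agrees with the trace.
Step 3: r1 = 6 - -5 = 11 — consistent with the trace.
Step 4: r3 = -(-5) = 5 — matches.
Step 5: r3 = 5 - 8 = -3 — consistent with the trace.
Step 6: r3 = -3 - 8 = -11 — verified.
Step 7: r2 = 8 * -11 = -88 — consistent with the trace.
Step 8: r1 = 11 + -88 = -77 — matches.
Step 9: r2 = -88 + -77 = -165 — verified.
Step 10: r3 = -11 - -77 = 66 — no discrepancy.
Step 11: r3 = 66 - -77 = 143 — agrees with the trace.
Step 12: r1 = -(-77) = 77 — verified.
Step 13: r1 = 1 — matches.
Step 14: r1 = -165 — this is not what the trace shows.
The earliest wrong entry is at step 14: it should read r1 = -165.

step 14, r1 = -165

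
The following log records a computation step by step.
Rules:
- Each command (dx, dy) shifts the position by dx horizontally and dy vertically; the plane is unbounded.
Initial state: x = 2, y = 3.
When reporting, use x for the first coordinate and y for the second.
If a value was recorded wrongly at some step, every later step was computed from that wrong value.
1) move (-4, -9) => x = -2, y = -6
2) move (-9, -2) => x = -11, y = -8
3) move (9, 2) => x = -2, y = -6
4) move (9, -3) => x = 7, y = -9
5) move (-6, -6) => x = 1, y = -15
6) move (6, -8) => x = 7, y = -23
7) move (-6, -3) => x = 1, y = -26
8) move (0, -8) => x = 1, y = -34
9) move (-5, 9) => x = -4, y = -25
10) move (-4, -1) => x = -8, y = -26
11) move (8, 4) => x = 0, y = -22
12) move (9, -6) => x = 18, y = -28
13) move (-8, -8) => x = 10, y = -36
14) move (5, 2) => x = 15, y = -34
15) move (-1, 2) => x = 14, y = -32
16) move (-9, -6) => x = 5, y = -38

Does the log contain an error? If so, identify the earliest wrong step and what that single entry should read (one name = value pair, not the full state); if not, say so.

Recomputing the run from the initial state:
step 1: x = -2, y = -6
step 2: x = -11, y = -8
step 3: x = -2, y = -6
step 4: x = 7, y = -9
step 5: x = 1, y = -15
step 6: x = 7, y = -23
step 7: x = 1, y = -26
step 8: x = 1, y = -34
step 9: x = -4, y = -25
step 10: x = -8, y = -26
step 11: x = 0, y = -22
step 12: x = 9, y = -28
step 13: x = 1, y = -36
step 14: x = 6, y = -34
step 15: x = 5, y = -32
step 16: x = -4, y = -38
The first disagreement with the log is at step 12, where the value should be x = 9.

step 12, x = 9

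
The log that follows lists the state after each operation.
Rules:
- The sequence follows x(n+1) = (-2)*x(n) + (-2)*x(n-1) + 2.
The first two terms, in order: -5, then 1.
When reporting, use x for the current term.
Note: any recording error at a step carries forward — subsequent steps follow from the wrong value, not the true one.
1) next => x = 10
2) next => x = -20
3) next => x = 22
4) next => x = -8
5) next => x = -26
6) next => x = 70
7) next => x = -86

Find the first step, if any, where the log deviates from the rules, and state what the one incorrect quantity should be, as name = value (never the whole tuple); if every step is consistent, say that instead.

step 4, x = -2

Recomputing the run from the initial state:
step 1: x = 10
step 2: x = -20
step 3: x = 22
step 4: x = -2
step 5: x = -38
step 6: x = 82
step 7: x = -86
The first disagreement with the log is at step 4, where the value should be x = -2.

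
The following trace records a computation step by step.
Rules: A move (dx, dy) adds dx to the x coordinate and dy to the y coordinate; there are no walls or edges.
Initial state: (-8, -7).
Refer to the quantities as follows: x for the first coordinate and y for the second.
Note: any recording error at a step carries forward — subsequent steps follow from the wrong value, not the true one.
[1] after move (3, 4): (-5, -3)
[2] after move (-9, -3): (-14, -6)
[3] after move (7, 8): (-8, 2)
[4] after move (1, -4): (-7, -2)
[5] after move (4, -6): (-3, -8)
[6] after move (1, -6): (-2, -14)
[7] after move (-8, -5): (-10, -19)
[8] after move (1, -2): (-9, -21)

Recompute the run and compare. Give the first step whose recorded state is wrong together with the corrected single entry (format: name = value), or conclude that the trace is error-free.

step 3, x = -7

Recomputing the run from the initial state:
step 1: x = -5, y = -3
step 2: x = -14, y = -6
step 3: x = -7, y = 2
step 4: x = -6, y = -2
step 5: x = -2, y = -8
step 6: x = -1, y = -14
step 7: x = -9, y = -19
step 8: x = -8, y = -21
The first disagreement with the trace is at step 3, where the value should be x = -7.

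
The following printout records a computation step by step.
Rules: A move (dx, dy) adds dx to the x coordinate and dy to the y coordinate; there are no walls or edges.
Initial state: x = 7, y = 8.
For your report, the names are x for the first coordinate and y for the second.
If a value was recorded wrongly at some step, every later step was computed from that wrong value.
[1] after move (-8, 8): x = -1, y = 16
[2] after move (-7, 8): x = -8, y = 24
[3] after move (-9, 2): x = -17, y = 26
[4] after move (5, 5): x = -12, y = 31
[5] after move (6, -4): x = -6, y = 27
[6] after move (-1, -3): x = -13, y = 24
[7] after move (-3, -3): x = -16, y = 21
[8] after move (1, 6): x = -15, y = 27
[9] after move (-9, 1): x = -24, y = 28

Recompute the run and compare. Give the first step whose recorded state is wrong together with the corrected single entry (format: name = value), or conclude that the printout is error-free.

Recomputing the run from the initial state:
step 1: x = -1, y = 16
step 2: x = -8, y = 24
step 3: x = -17, y = 26
step 4: x = -12, y = 31
step 5: x = -6, y = 27
step 6: x = -7, y = 24
step 7: x = -10, y = 21
step 8: x = -9, y = 27
step 9: x = -18, y = 28
The first disagreement with the printout is at step 6, where the value should be x = -7.

step 6, x = -7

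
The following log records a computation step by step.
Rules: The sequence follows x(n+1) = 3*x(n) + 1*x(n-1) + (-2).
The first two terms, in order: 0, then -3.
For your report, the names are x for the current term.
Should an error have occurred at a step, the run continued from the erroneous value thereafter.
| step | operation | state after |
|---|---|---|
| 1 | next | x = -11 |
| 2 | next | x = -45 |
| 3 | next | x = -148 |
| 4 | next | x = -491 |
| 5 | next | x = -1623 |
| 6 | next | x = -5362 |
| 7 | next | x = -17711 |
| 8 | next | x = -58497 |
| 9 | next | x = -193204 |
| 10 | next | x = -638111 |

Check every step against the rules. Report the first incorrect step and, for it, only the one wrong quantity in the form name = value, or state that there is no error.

Step 1: x = 3*(-3) + (1)*(0) + (-2) = -11 — agrees with the log.
Step 2: x = 3*(-11) + (1)*(-3) + (-2) = -38 — the recorded entry deviates here.
First deviation found at step 2; the corrected entry is x = -38.

step 2, x = -38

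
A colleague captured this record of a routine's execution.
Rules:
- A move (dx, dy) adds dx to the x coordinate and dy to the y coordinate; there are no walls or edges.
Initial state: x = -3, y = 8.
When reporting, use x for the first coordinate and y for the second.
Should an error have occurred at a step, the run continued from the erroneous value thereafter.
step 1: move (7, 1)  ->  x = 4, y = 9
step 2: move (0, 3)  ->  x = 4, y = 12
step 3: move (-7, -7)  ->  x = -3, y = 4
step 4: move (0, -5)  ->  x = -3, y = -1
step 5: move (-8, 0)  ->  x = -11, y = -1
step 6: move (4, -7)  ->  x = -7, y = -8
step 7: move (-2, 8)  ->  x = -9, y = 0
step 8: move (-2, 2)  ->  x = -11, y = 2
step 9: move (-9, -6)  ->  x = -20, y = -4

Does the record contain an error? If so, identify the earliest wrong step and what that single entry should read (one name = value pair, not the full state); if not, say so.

Step 1: x = -3 + (7) = 4, y = 8 + (1) = 9 — same as recorded.
Step 2: x = 4 + (0) = 4, y = 9 + (3) = 12 — confirmed correct.
Step 3: x = 4 + (-7) = -3, y = 12 + (-7) = 5 — the record disagrees here.
That makes step 3 the first incorrect line — y = 5 is what it should show.

step 3, y = 5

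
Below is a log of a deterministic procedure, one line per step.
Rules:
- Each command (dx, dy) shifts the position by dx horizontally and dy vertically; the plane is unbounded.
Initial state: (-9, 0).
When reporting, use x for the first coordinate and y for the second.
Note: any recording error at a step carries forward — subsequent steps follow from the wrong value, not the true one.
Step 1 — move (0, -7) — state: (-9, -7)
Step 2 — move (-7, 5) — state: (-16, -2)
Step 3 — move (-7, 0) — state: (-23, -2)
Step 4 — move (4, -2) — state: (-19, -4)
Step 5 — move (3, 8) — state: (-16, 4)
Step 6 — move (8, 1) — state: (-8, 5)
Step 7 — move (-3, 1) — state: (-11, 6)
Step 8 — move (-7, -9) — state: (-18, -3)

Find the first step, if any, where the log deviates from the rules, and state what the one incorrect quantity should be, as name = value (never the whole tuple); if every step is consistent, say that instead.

no error

step 1: x = -9 + (0) = -9, y = 0 + (-7) = -7 -> in agreement
step 2: x = -9 + (-7) = -16, y = -7 + (5) = -2 -> matches
step 3: x = -16 + (-7) = -23, y = -2 + (0) = -2 -> same as recorded
step 4: x = -23 + (4) = -19, y = -2 + (-2) = -4 -> confirmed correct
step 5: x = -19 + (3) = -16, y = -4 + (8) = 4 -> verified
step 6: x = -16 + (8) = -8, y = 4 + (1) = 5 -> exactly as logged
step 7: x = -8 + (-3) = -11, y = 5 + (1) = 6 -> no discrepancy
step 8: x = -11 + (-7) = -18, y = 6 + (-9) = -3 -> in agreement
The whole run recomputes cleanly — no discrepancies.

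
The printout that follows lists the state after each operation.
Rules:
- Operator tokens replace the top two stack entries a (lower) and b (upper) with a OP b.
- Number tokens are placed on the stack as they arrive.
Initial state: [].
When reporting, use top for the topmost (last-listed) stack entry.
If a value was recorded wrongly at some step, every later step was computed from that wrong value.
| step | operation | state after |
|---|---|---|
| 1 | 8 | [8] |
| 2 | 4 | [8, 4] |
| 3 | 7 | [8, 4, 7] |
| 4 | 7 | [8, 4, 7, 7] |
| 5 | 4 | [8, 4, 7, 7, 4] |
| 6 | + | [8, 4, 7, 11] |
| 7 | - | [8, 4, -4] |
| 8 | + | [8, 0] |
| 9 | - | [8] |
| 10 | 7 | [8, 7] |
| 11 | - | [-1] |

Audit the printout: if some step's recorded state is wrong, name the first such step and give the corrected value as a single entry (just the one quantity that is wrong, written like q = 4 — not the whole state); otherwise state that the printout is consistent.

Recomputing the run from the initial state:
step 1: [8]
step 2: [8, 4]
step 3: [8, 4, 7]
step 4: [8, 4, 7, 7]
step 5: [8, 4, 7, 7, 4]
step 6: [8, 4, 7, 11]
step 7: [8, 4, -4]
step 8: [8, 0]
step 9: [8]
step 10: [8, 7]
step 11: [1]
The first disagreement with the printout is at step 11, where the value should be top = 1.

step 11, top = 1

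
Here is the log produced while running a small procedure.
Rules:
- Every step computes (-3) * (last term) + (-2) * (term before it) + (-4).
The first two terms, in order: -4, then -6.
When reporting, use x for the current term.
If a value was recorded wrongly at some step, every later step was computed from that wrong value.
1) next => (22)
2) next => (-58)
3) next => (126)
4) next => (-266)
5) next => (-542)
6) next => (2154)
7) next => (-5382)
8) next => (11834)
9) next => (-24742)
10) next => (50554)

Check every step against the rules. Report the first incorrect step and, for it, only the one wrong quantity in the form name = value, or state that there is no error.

Recomputing the run from the initial state:
step 1: x = 22
step 2: x = -58
step 3: x = 126
step 4: x = -266
step 5: x = 542
step 6: x = -1098
step 7: x = 2206
step 8: x = -4426
step 9: x = 8862
step 10: x = -17738
The first disagreement with the log is at step 5, where the value should be x = 542.

step 5, x = 542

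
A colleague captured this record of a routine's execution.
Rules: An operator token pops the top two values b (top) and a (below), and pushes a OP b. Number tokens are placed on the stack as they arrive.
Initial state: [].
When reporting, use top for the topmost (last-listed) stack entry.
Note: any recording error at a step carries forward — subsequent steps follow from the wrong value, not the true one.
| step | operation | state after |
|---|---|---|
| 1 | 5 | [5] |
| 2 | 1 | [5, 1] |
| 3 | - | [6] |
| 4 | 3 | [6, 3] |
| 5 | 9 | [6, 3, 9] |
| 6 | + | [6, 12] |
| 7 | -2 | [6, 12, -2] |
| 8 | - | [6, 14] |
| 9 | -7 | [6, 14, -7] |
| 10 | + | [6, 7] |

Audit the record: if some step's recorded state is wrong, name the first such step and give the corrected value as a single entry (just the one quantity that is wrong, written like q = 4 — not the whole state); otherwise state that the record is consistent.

step 3, top = 4

Recomputing the run from the initial state:
step 1: [5]
step 2: [5, 1]
step 3: [4]
step 4: [4, 3]
step 5: [4, 3, 9]
step 6: [4, 12]
step 7: [4, 12, -2]
step 8: [4, 14]
step 9: [4, 14, -7]
step 10: [4, 7]
The first disagreement with the record is at step 3, where the value should be top = 4.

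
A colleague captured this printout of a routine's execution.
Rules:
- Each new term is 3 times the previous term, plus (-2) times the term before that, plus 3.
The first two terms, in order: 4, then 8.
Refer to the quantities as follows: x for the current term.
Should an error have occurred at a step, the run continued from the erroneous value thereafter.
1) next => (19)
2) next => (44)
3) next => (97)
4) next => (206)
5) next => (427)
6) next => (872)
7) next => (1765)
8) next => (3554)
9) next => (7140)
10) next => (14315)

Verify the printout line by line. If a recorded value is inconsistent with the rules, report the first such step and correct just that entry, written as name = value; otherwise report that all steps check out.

Recomputing the run from the initial state:
step 1: x = 19
step 2: x = 44
step 3: x = 97
step 4: x = 206
step 5: x = 427
step 6: x = 872
step 7: x = 1765
step 8: x = 3554
step 9: x = 7135
step 10: x = 14300
The first disagreement with the printout is at step 9, where the value should be x = 7135.

step 9, x = 7135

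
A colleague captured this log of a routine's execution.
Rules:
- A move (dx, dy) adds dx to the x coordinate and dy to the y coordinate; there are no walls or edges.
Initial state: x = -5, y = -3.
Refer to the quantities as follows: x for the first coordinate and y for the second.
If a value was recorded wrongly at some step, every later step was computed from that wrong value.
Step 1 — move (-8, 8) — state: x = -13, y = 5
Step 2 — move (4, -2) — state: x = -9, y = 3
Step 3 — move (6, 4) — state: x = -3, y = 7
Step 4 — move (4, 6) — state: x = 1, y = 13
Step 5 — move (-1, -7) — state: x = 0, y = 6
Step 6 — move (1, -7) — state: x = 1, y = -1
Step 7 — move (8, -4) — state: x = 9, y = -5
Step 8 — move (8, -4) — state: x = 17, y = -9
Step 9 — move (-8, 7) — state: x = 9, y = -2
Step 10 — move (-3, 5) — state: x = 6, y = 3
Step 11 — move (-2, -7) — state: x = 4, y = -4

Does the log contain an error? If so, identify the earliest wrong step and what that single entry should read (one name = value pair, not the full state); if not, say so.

no error

Recomputing the run from the initial state:
step 1: x = -13, y = 5
step 2: x = -9, y = 3
step 3: x = -3, y = 7
step 4: x = 1, y = 13
step 5: x = 0, y = 6
step 6: x = 1, y = -1
step 7: x = 9, y = -5
step 8: x = 17, y = -9
step 9: x = 9, y = -2
step 10: x = 6, y = 3
step 11: x = 4, y = -4
This matches the log at every step.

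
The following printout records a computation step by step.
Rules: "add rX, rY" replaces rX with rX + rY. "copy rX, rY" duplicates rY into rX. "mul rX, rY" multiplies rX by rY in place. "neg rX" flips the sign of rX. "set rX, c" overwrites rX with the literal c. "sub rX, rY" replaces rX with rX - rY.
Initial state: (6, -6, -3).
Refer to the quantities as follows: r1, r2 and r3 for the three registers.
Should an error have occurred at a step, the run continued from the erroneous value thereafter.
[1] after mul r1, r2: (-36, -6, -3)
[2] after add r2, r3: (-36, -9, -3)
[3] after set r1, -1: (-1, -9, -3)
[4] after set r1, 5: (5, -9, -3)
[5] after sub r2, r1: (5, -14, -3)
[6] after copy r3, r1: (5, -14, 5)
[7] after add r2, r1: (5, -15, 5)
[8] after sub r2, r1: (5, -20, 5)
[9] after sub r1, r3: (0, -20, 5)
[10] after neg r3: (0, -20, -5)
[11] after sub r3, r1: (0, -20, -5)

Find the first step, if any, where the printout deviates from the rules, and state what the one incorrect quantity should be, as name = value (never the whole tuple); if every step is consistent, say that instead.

step 1: r1 = 6 * -6 = -36 -> matches
step 2: r2 = -6 + -3 = -9 -> verified
step 3: r1 = -1 -> confirmed correct
step 4: r1 = 5 -> no discrepancy
step 5: r2 = -9 - 5 = -14 -> exactly as logged
step 6: r3 = 5 -> agrees with the printout
step 7: r2 = -14 + 5 = -9 -> first mismatch against the printout
So the first discrepancy is step 7, where the right value is r2 = -9.

step 7, r2 = -9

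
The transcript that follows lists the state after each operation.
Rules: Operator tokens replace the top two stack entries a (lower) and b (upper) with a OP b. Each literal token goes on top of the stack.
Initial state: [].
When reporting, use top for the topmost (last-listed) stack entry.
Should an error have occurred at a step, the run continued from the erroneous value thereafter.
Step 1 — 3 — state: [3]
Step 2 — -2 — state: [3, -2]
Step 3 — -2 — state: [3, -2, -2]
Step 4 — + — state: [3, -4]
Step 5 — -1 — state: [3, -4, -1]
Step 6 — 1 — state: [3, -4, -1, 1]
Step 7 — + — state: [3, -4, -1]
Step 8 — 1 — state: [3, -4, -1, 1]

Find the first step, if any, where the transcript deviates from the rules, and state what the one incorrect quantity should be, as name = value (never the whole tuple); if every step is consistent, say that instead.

1. push 3: top = 3 (agrees with the transcript)
2. push -2: top = -2 (confirmed correct)
3. push -2: top = -2 (agrees with the transcript)
4. -2 + -2 = -4 (in agreement)
5. push -1: top = -1 (in agreement)
6. push 1: top = 1 (exactly as logged)
7. -1 + 1 = 0 (the transcript has a different value)
So the first discrepancy is step 7, where the right value is top = 0.

step 7, top = 0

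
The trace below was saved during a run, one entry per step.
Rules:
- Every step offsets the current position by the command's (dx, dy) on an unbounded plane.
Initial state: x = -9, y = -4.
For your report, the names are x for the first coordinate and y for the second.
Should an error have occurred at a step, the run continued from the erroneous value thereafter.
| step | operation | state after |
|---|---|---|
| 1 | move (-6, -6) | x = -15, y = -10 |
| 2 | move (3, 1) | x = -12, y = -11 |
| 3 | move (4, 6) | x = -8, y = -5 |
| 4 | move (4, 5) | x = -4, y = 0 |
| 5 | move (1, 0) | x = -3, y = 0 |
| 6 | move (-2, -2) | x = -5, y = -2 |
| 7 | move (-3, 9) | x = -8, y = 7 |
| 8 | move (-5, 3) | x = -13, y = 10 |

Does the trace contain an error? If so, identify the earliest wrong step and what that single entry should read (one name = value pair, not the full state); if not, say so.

Recomputing the run from the initial state:
step 1: x = -15, y = -10
step 2: x = -12, y = -9
step 3: x = -8, y = -3
step 4: x = -4, y = 2
step 5: x = -3, y = 2
step 6: x = -5, y = 0
step 7: x = -8, y = 9
step 8: x = -13, y = 12
The first disagreement with the trace is at step 2, where the value should be y = -9.

step 2, y = -9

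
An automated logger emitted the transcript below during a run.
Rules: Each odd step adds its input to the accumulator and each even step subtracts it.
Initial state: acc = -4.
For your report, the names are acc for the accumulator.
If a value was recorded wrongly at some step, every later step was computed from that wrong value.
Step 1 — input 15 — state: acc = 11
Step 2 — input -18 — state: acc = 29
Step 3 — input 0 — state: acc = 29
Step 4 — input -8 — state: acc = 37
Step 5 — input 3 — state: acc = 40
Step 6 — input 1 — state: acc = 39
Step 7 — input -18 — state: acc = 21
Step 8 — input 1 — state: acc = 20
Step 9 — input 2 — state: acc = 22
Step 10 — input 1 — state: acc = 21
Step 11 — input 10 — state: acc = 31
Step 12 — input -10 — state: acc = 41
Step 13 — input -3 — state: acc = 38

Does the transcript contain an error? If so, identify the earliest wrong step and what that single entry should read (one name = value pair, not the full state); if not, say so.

step 1: acc = -4 + 15 = 11 -> confirmed correct
step 2: acc = 11 - -18 = 29 -> same as recorded
step 3: acc = 29 + 0 = 29 -> matches
step 4: acc = 29 - -8 = 37 -> consistent with the transcript
step 5: acc = 37 + 3 = 40 -> confirmed correct
step 6: acc = 40 - 1 = 39 -> matches
step 7: acc = 39 + -18 = 21 -> exactly as logged
step 8: acc = 21 - 1 = 20 -> exactly as logged
step 9: acc = 20 + 2 = 22 -> in agreement
step 10: acc = 22 - 1 = 21 -> matches
step 11: acc = 21 + 10 = 31 -> same as recorded
step 12: acc = 31 - -10 = 41 -> matches
step 13: acc = 41 + -3 = 38 -> same as recorded
No step deviates from the rules.

no error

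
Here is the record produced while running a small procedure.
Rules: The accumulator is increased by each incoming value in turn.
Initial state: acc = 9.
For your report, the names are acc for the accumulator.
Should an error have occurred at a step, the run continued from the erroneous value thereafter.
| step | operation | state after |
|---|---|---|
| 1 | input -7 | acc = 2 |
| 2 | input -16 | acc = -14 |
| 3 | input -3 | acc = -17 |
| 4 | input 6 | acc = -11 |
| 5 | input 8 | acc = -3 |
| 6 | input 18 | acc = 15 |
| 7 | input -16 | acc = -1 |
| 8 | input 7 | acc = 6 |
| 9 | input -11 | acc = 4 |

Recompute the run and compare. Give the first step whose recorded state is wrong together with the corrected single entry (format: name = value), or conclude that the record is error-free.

Step 1: acc = 9 + -7 = 2 — confirmed correct.
Step 2: acc = 2 + -16 = -14 — same as recorded.
Step 3: acc = -14 + -3 = -17 — confirmed correct.
Step 4: acc = -17 + 6 = -11 — verified.
Step 5: acc = -11 + 8 = -3 — verified.
Step 6: acc = -3 + 18 = 15 — same as recorded.
Step 7: acc = 15 + -16 = -1 — checks out.
Step 8: acc = -1 + 7 = 6 — consistent with the record.
Step 9: acc = 6 + -11 = -5 — the recorded entry deviates here.
First incorrect step: 9; the correct value is acc = -5.

step 9, acc = -5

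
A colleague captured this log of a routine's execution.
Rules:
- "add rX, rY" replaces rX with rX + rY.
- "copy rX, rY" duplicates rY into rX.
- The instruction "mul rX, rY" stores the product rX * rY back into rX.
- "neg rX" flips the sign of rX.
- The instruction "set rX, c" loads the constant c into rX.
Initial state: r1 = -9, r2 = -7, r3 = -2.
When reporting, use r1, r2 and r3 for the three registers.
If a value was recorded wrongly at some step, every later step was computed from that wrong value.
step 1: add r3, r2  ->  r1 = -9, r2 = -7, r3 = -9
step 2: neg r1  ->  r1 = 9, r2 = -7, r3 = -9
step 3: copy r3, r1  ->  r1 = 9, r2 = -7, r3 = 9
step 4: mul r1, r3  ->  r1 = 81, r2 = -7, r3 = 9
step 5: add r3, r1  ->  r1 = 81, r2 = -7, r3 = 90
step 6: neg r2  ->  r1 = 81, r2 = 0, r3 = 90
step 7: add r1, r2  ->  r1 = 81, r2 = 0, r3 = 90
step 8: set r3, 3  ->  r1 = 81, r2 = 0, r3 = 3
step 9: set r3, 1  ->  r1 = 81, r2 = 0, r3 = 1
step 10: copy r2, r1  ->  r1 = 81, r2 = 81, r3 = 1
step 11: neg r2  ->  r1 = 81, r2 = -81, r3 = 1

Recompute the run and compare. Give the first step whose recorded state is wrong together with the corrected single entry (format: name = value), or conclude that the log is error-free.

step 1: r3 = -2 + -7 = -9 -> exactly as logged
step 2: r1 = -(-9) = 9 -> no discrepancy
step 3: r3 = 9 -> checks out
step 4: r1 = 9 * 9 = 81 -> confirmed correct
step 5: r3 = 9 + 81 = 90 -> in agreement
step 6: r2 = -(-7) = 7 -> the entry is off here
First deviation found at step 6; the corrected entry is r2 = 7.

step 6, r2 = 7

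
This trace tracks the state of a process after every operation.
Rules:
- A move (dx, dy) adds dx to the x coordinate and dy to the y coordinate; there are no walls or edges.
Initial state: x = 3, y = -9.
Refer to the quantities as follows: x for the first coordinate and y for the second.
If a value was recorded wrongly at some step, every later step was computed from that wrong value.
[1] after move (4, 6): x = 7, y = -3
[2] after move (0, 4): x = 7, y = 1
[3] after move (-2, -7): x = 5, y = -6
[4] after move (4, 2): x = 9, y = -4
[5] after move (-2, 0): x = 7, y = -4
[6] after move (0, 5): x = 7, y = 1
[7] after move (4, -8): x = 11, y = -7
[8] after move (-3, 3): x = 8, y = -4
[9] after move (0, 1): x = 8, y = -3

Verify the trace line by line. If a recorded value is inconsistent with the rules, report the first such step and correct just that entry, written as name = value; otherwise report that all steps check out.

no error

Recomputing the run from the initial state:
step 1: x = 7, y = -3
step 2: x = 7, y = 1
step 3: x = 5, y = -6
step 4: x = 9, y = -4
step 5: x = 7, y = -4
step 6: x = 7, y = 1
step 7: x = 11, y = -7
step 8: x = 8, y = -4
step 9: x = 8, y = -3
This matches the trace at every step.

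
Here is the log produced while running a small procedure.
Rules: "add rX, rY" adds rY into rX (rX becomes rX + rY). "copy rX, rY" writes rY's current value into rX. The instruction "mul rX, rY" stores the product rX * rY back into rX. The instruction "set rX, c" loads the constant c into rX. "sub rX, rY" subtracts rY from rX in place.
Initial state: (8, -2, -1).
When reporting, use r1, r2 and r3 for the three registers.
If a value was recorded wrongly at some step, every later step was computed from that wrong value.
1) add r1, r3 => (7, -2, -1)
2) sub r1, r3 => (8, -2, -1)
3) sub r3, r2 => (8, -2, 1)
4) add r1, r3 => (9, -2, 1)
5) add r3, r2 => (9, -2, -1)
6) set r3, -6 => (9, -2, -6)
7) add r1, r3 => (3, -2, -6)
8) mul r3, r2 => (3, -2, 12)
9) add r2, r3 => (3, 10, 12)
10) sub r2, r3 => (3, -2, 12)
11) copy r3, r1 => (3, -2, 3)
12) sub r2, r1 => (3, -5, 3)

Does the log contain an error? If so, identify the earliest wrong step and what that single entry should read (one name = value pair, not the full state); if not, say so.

Recomputing the run from the initial state:
step 1: r1 = 7, r2 = -2, r3 = -1
step 2: r1 = 8, r2 = -2, r3 = -1
step 3: r1 = 8, r2 = -2, r3 = 1
step 4: r1 = 9, r2 = -2, r3 = 1
step 5: r1 = 9, r2 = -2, r3 = -1
step 6: r1 = 9, r2 = -2, r3 = -6
step 7: r1 = 3, r2 = -2, r3 = -6
step 8: r1 = 3, r2 = -2, r3 = 12
step 9: r1 = 3, r2 = 10, r3 = 12
step 10: r1 = 3, r2 = -2, r3 = 12
step 11: r1 = 3, r2 = -2, r3 = 3
step 12: r1 = 3, r2 = -5, r3 = 3
This matches the log at every step.

no error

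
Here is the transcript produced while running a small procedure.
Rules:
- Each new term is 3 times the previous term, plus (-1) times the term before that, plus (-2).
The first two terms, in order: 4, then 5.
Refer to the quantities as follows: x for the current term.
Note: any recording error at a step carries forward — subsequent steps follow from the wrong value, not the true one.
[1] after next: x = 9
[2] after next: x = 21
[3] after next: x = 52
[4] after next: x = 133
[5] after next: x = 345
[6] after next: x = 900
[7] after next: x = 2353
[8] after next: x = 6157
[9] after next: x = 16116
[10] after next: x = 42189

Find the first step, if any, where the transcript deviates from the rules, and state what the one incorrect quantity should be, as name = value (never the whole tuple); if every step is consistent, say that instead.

step 2, x = 20

1. x = 3*(5) + (-1)*(4) + (-2) = 9 (confirmed correct)
2. x = 3*(9) + (-1)*(5) + (-2) = 20 (the entry is off here)
First incorrect step: 2; the correct value is x = 20.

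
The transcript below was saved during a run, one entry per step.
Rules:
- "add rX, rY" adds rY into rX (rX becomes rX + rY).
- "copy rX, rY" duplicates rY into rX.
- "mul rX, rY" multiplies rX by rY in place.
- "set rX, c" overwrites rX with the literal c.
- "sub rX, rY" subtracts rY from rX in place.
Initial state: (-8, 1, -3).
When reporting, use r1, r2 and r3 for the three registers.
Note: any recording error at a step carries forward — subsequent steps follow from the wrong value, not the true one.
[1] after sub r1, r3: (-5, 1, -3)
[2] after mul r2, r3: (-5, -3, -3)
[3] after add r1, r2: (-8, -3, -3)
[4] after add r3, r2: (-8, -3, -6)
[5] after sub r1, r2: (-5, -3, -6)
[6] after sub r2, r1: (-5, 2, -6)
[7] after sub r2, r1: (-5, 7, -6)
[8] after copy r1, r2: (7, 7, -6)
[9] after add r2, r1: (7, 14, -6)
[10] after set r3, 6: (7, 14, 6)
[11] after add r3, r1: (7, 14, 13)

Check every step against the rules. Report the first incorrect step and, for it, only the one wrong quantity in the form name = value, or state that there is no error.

no error

1. r1 = -8 - -3 = -5 (same as recorded)
2. r2 = 1 * -3 = -3 (verified)
3. r1 = -5 + -3 = -8 (verified)
4. r3 = -3 + -3 = -6 (same as recorded)
5. r1 = -8 - -3 = -5 (no discrepancy)
6. r2 = -3 - -5 = 2 (confirmed correct)
7. r2 = 2 - -5 = 7 (exactly as logged)
8. r1 = 7 (verified)
9. r2 = 7 + 7 = 14 (verified)
10. r3 = 6 (no discrepancy)
11. r3 = 6 + 7 = 13 (confirmed correct)
All steps check out; nothing to correct.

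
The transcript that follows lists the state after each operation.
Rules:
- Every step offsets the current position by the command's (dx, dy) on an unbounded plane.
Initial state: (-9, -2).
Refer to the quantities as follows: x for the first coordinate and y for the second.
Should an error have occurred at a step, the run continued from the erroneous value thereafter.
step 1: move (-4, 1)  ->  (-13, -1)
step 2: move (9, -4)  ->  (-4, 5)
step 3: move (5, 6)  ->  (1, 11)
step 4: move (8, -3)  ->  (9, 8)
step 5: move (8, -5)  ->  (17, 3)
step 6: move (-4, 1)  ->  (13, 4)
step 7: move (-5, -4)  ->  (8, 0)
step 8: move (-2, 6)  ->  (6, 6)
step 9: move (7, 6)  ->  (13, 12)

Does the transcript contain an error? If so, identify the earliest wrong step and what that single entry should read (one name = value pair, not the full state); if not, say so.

step 2, y = -5

1. x = -9 + (-4) = -13, y = -2 + (1) = -1 (verified)
2. x = -13 + (9) = -4, y = -1 + (-4) = -5 (this is not what the transcript shows)
Conclusion: step 2 carries the first error; the entry should be y = -5.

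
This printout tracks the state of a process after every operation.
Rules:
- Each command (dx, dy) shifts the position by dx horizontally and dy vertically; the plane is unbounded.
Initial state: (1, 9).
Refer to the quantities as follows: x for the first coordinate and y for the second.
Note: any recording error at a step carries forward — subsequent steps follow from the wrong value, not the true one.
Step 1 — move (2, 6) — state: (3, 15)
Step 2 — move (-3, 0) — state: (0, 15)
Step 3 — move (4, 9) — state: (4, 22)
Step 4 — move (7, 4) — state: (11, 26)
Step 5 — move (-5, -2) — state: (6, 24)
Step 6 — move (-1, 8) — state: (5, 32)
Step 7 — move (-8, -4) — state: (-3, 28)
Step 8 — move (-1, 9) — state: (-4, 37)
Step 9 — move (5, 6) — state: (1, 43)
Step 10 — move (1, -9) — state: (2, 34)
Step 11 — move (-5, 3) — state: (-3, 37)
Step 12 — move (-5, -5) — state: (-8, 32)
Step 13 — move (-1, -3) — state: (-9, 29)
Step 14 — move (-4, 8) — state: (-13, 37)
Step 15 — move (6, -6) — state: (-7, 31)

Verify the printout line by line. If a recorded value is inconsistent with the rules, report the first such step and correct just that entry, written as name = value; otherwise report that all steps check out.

step 3, y = 24

Step 1: x = 1 + (2) = 3, y = 9 + (6) = 15 — in agreement.
Step 2: x = 3 + (-3) = 0, y = 15 + (0) = 15 — consistent with the printout.
Step 3: x = 0 + (4) = 4, y = 15 + (9) = 24 — the printout disagrees here.
The audit stops at step 3: the recorded entry is wrong and should be y = 24.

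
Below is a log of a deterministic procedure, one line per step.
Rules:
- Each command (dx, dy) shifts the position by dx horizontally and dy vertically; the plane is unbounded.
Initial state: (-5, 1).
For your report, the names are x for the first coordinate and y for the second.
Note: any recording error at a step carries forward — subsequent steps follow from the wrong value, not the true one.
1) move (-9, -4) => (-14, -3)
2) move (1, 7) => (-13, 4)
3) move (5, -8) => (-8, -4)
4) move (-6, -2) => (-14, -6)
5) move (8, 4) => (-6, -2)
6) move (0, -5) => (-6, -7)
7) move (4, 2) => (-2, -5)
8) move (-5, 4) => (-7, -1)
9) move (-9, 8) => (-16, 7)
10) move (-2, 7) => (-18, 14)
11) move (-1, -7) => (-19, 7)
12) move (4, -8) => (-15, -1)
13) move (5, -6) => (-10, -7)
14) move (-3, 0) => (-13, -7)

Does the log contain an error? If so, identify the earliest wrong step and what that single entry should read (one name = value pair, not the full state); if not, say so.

no error

Step 1: x = -5 + (-9) = -14, y = 1 + (-4) = -3 — agrees with the log.
Step 2: x = -14 + (1) = -13, y = -3 + (7) = 4 — agrees with the log.
Step 3: x = -13 + (5) = -8, y = 4 + (-8) = -4 — no discrepancy.
Step 4: x = -8 + (-6) = -14, y = -4 + (-2) = -6 — matches.
Step 5: x = -14 + (8) = -6, y = -6 + (4) = -2 — confirmed correct.
Step 6: x = -6 + (0) = -6, y = -2 + (-5) = -7 — no discrepancy.
Step 7: x = -6 + (4) = -2, y = -7 + (2) = -5 — agrees with the log.
Step 8: x = -2 + (-5) = -7, y = -5 + (4) = -1 — consistent with the log.
Step 9: x = -7 + (-9) = -16, y = -1 + (8) = 7 — no discrepancy.
Step 10: x = -16 + (-2) = -18, y = 7 + (7) = 14 — agrees with the log.
Step 11: x = -18 + (-1) = -19, y = 14 + (-7) = 7 — in agreement.
Step 12: x = -19 + (4) = -15, y = 7 + (-8) = -1 — exactly as logged.
Step 13: x = -15 + (5) = -10, y = -1 + (-6) = -7 — no discrepancy.
Step 14: x = -10 + (-3) = -13, y = -7 + (0) = -7 — same as recorded.
Each recorded entry agrees with the recomputation.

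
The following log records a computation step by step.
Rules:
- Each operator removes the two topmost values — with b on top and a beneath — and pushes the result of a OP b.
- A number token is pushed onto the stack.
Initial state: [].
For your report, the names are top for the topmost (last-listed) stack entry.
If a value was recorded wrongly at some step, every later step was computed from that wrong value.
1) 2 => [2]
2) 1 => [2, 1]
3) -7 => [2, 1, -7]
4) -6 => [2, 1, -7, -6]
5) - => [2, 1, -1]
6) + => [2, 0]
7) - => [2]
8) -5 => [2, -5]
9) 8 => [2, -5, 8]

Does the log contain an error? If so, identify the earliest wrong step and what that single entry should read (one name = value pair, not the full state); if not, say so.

no error

Step 1: push 2: top = 2 — matches.
Step 2: push 1: top = 1 — no discrepancy.
Step 3: push -7: top = -7 — no discrepancy.
Step 4: push -6: top = -6 — no discrepancy.
Step 5: -7 - -6 = -1 — checks out.
Step 6: 1 + -1 = 0 — agrees with the log.
Step 7: 2 - 0 = 2 — same as recorded.
Step 8: push -5: top = -5 — checks out.
Step 9: push 8: top = 8 — verified.
Nothing is out of place; the run is error-free.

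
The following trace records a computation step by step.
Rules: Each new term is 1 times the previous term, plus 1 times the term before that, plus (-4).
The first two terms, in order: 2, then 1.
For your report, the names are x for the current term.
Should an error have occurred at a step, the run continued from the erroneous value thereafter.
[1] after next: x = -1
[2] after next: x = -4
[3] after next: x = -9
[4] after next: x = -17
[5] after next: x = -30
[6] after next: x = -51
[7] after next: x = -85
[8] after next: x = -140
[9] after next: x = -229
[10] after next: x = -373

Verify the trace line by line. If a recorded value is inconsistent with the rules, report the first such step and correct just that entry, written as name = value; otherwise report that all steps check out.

Recomputing the run from the initial state:
step 1: x = -1
step 2: x = -4
step 3: x = -9
step 4: x = -17
step 5: x = -30
step 6: x = -51
step 7: x = -85
step 8: x = -140
step 9: x = -229
step 10: x = -373
This matches the trace at every step.

no error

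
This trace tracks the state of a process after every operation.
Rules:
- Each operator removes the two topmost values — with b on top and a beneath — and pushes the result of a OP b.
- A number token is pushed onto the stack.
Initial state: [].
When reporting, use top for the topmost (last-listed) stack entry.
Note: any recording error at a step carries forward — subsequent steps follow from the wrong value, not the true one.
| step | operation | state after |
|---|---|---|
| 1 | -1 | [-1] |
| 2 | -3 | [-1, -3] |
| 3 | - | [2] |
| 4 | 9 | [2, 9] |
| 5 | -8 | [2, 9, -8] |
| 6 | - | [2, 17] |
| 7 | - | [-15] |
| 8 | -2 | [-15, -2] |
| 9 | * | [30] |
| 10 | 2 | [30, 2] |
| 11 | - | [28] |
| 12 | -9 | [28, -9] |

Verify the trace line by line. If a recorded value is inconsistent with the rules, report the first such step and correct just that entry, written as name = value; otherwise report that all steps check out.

no error

1. push -1: top = -1 (matches)
2. push -3: top = -3 (same as recorded)
3. -1 - -3 = 2 (consistent with the trace)
4. push 9: top = 9 (same as recorded)
5. push -8: top = -8 (in agreement)
6. 9 - -8 = 17 (confirmed correct)
7. 2 - 17 = -15 (confirmed correct)
8. push -2: top = -2 (in agreement)
9. -15 * -2 = 30 (verified)
10. push 2: top = 2 (in agreement)
11. 30 - 2 = 28 (in agreement)
12. push -9: top = -9 (matches)
The recomputation confirms every line.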